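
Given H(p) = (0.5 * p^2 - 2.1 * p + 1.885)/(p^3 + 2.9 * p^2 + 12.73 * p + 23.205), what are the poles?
Set denominator = 0: p^3 + 2.9*p^2 + 12.73*p + 23.205 = (p + 2.1)(p^2 + 0.8*p + 11.05) = 0 → Poles: -0.4 + 3.3j, -0.4 - 3.3j, -2.1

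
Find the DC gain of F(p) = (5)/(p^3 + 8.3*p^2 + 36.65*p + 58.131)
DC gain = F(0) = num(0)/den(0) = 5/58.131 = 0.08601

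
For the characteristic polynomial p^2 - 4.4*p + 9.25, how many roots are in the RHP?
Poles: 2.2 + 2.1j, 2.2 - 2.1j. RHP poles (Re>0): 2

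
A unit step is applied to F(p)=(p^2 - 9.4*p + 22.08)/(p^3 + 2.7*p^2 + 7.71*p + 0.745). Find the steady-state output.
FVT: lim_{t→∞} y(t) = lim_{p→0} p*Y(p) where Y(p) = F(p)/p.
= lim_{p→0} F(p) = F(0) = num(0)/den(0) = 22.08/0.745 = 29.64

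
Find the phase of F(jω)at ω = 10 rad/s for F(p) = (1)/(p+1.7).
Substitute p = j*10: F(j10) = 0.0165225 - 0.0971912j.
∠F(j10) = atan2(Im, Re) = atan2(-0.0971912, 0.0165225) = -80.35°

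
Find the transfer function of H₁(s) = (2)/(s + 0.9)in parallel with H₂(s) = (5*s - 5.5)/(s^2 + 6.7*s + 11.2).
Parallel: H = H₁ + H₂ = (n₁·d₂ + n₂·d₁)/(d₁·d₂).
n₁·d₂ = 2*s^2 + 13.4*s + 22.4. n₂·d₁ = 5*s^2 - s - 4.95. Sum = 7*s^2 + 12.4*s + 17.45. d₁·d₂ = s^3 + 7.6*s^2 + 17.23*s + 10.08.
H(s) = (7*s^2 + 12.4*s + 17.45)/(s^3 + 7.6*s^2 + 17.23*s + 10.08)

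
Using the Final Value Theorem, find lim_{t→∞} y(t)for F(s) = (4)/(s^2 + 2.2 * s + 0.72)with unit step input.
FVT: lim_{t→∞} y(t) = lim_{s→0} s*Y(s) where Y(s) = F(s)/s.
= lim_{s→0} F(s) = F(0) = num(0)/den(0) = 4/0.72 = 5.556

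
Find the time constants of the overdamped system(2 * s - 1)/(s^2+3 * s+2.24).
Overdamped: real poles at -1.4, -1.6. τ = -1/pole → τ₁ = 0.7143, τ₂ = 0.625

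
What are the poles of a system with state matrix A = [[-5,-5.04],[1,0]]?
Eigenvalues solve det(λI - A) = 0.
Characteristic polynomial: λ^2 + 5*λ + 5.04 = 0.
Factor: (λ + 1.4)(λ + 3.6) = 0.
Roots: -1.4, -3.6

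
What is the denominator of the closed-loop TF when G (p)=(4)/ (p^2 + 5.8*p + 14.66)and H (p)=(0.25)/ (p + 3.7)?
Characteristic poly = G_den * H_den + G_num * H_num = (p^3 + 9.5*p^2 + 36.12*p + 54.242) + (1) = p^3 + 9.5*p^2 + 36.12*p + 55.242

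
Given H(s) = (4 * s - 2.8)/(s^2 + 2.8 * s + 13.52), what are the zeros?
Set numerator = 0: 4*s - 2.8 = 0 → Zeros: 0.7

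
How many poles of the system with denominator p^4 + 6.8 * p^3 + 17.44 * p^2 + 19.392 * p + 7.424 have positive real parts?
p^4 + 6.8*p^3 + 17.44*p^2 + 19.392*p + 7.424 = (p + 0.8)(p + 2)(p^2 + 4*p + 4.64). Poles: -0.8, -2, -2 + 0.8j, -2 - 0.8j. RHP poles (Re>0): 0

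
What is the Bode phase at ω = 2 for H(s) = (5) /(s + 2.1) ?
Substitute s = j*2: H(j2) = 1.24851 - 1.18906j.
∠H(j2) = atan2(Im, Re) = atan2(-1.18906, 1.24851) = -43.60°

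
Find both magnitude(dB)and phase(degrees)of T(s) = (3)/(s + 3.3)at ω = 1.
Substitute s = j*1: T(j1) = 0.832632 - 0.252313j.
|T| = 20*log₁₀(sqrt(Re²+Im²)) = -1.21 dB.
∠T = atan2(Im, Re) = -16.86°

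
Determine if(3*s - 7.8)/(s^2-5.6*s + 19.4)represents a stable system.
Denominator: s^2 - 5.6*s + 19.4. Poles: 2.8 + 3.4j, 2.8 - 3.4j. All Re(p)<0: No (unstable)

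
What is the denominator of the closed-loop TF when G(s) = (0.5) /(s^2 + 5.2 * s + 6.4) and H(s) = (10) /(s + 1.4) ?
Characteristic poly = G_den * H_den + G_num * H_num = (s^3 + 6.6*s^2 + 13.68*s + 8.96) + (5) = s^3 + 6.6*s^2 + 13.68*s + 13.96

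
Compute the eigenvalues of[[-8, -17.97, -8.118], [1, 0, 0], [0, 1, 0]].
Eigenvalues solve det(λI - A) = 0.
Characteristic polynomial: λ^3 + 8*λ^2 + 17.97*λ + 8.118 = 0.
Factor: (λ + 3.3)(λ + 4.1)(λ + 0.6) = 0.
Roots: -0.6, -3.3, -4.1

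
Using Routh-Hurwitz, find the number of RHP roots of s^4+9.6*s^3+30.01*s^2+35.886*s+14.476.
Routh array:
s^4: [1, 30.01, 14.476]; s^3: [9.6, 35.886]; s^2: [26.2719, 14.476]; s^1: [30.5963]; s^0: [14.476]
First column: [1, 9.6, 26.2719, 30.5963, 14.476]. Sign changes = RHP roots = 0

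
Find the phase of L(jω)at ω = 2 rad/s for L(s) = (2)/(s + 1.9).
Substitute s = j*2: L(j2) = 0.499343 - 0.525624j.
∠L(j2) = atan2(Im, Re) = atan2(-0.525624, 0.499343) = -46.47°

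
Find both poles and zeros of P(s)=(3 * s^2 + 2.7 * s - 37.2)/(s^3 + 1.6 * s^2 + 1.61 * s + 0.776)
Set denominator = 0: s^3 + 1.6*s^2 + 1.61*s + 0.776 = (s + 0.8)(s^2 + 0.8*s + 0.97) = 0 → Poles: -0.4 + 0.9j, -0.4 - 0.9j, -0.8
Set numerator = 0: 3*s^2 + 2.7*s - 37.2 = 3*(s - 3.1)(s + 4) = 0 → Zeros: -4, 3.1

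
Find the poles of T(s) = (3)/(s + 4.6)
Set denominator = 0: s + 4.6 = 0 → Poles: -4.6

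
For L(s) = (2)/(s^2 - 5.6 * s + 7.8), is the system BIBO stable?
Denominator: s^2 - 5.6*s + 7.8 = (s - 3)(s - 2.6). Poles: 2.6, 3. All Re(p)<0: No (unstable)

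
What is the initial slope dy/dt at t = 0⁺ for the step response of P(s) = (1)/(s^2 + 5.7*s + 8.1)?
IVT: y'(0⁺) = lim_{s→∞} s²·Y(s) = lim_{s→∞} s·P(s).
deg(num) = 0, deg(den) = 2, relative degree = 2 ≥ 2, so s·P(s) → 0. Initial slope = 0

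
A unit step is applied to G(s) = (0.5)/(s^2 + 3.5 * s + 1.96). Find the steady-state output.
FVT: lim_{t→∞} y(t) = lim_{s→0} s*Y(s) where Y(s) = G(s)/s.
= lim_{s→0} G(s) = G(0) = num(0)/den(0) = 0.5/1.96 = 0.2551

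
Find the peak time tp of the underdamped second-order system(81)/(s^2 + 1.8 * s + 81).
Standard form: ωn²/(s²+2ζωn·s+ωn²) → ωn = 9, ζ = 0.1.
ωd = ωn·√(1-ζ²) = 9·√(1-0.1²) = 8.955.
tp = π/ωd = π/8.955 = 0.3508 s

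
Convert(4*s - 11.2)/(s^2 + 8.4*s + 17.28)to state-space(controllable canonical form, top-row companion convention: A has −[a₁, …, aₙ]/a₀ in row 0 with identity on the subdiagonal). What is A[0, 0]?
Reachable canonical form for den = s^2 + 8.4*s + 17.28: top row of A = -[a₁,a₂,...,aₙ]/a₀, ones on the subdiagonal, zeros elsewhere.
A = [[-8.4, -17.28], [1, 0]].
A[0,0] = -8.4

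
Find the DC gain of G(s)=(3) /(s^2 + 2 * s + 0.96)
DC gain = G(0) = num(0)/den(0) = 3/0.96 = 3.125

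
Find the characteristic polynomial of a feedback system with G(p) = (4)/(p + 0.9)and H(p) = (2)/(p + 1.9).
Characteristic poly = G_den * H_den + G_num * H_num = (p^2 + 2.8*p + 1.71) + (8) = p^2 + 2.8*p + 9.71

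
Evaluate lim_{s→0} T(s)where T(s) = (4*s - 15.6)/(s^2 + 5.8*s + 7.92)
DC gain = T(0) = num(0)/den(0) = -15.6/7.92 = -1.97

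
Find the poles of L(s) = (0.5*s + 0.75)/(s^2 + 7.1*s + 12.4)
Set denominator = 0: s^2 + 7.1*s + 12.4 = (s + 4)(s + 3.1) = 0 → Poles: -3.1, -4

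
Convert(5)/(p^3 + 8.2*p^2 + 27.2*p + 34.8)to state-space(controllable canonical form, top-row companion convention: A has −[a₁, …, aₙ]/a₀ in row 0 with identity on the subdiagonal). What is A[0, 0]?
Reachable canonical form for den = p^3 + 8.2*p^2 + 27.2*p + 34.8: top row of A = -[a₁,a₂,...,aₙ]/a₀, ones on the subdiagonal, zeros elsewhere.
A = [[-8.2, -27.2, -34.8], [1, 0, 0], [0, 1, 0]].
A[0,0] = -8.2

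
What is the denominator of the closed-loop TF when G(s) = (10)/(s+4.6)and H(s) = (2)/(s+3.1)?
Characteristic poly = G_den * H_den + G_num * H_num = (s^2 + 7.7*s + 14.26) + (20) = s^2 + 7.7*s + 34.26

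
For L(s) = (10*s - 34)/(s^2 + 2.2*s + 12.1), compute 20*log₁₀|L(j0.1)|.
Substitute s = j*0.1: L(j0.1) = -2.80981 + 0.133843j.
|L(j0.1)| = sqrt(Re² + Im²) = 2.813.
20*log₁₀(2.813) = 8.98 dB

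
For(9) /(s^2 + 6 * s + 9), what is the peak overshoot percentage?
Standard form: ωn²/(s²+2ζωn·s+ωn²) → ωn = 3, ζ = 1.
ζ ≥ 1, so the response is non-oscillatory: peak overshoot = 0%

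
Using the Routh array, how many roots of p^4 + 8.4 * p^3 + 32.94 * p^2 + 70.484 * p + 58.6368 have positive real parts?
Routh array:
p^4: [1, 32.94, 58.6368]; p^3: [8.4, 70.484]; p^2: [24.549, 58.6368]; p^1: [50.4201]; p^0: [58.6368]
First column: [1, 8.4, 24.549, 50.4201, 58.6368]. Sign changes = RHP roots = 0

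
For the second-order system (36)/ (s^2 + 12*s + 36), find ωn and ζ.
Standard form: ωn²/(s²+2ζωn·s+ωn²).
const=36=ωn² → ωn=6, s coeff=12=2ζωn → ζ=1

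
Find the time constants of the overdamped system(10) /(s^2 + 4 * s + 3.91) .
Overdamped: real poles at -2.3, -1.7. τ = -1/pole → τ₁ = 0.4348, τ₂ = 0.5882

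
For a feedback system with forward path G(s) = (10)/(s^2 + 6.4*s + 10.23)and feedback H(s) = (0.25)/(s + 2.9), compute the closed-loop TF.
Closed-loop T = G/(1+GH).
Numerator: G_num * H_den = 10*s + 29.
Denominator: G_den * H_den + G_num * H_num = (s^3 + 9.3*s^2 + 28.79*s + 29.667) + (2.5) = s^3 + 9.3*s^2 + 28.79*s + 32.167.
T(s) = (10*s + 29)/(s^3 + 9.3*s^2 + 28.79*s + 32.167)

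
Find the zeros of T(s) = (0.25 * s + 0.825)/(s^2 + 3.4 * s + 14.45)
Set numerator = 0: 0.25*s + 0.825 = 0 → Zeros: -3.3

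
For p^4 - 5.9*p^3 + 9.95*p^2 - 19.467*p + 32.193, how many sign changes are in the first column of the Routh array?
Routh array:
p^4: [1, 9.95, 32.193]; p^3: [-5.9, -19.467]; p^2: [6.65051, 32.193]; p^1: [9.09303]; p^0: [32.193]
First column: [1, -5.9, 6.65051, 9.09303, 32.193]. Sign changes = 2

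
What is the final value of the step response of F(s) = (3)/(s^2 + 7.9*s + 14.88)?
FVT: lim_{t→∞} y(t) = lim_{s→0} s*Y(s) where Y(s) = F(s)/s.
= lim_{s→0} F(s) = F(0) = num(0)/den(0) = 3/14.88 = 0.2016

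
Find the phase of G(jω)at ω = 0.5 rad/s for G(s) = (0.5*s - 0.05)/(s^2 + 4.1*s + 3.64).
Substitute s = j*0.5: G(j0.5) = 0.0218547 + 0.0605304j.
∠G(j0.5) = atan2(Im, Re) = atan2(0.0605304, 0.0218547) = 70.15°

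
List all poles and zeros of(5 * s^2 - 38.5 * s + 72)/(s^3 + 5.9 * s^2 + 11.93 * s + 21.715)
Set denominator = 0: s^3 + 5.9*s^2 + 11.93*s + 21.715 = (s + 4.3)(s^2 + 1.6*s + 5.05) = 0 → Poles: -0.8 + 2.1j, -0.8 - 2.1j, -4.3
Set numerator = 0: 5*s^2 - 38.5*s + 72 = 5*(s - 4.5)(s - 3.2) = 0 → Zeros: 3.2, 4.5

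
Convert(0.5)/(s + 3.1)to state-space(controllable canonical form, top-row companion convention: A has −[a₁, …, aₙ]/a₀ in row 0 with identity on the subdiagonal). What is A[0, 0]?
Reachable canonical form for den = s + 3.1: top row of A = -[a₁,a₂,...,aₙ]/a₀, ones on the subdiagonal, zeros elsewhere.
A = [[-3.1]].
A[0,0] = -3.1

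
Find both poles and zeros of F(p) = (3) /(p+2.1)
Set denominator = 0: p + 2.1 = 0 → Poles: -2.1
Numerator is a nonzero constant (3) → Zeros: none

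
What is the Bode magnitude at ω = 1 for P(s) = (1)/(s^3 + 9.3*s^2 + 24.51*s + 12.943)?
Substitute s = j*1: P(j1) = 0.00643649 - 0.0415377j.
|P(j1)| = sqrt(Re² + Im²) = 0.04203.
20*log₁₀(0.04203) = -27.53 dB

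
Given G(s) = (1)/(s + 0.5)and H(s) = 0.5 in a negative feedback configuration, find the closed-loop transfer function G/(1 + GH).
Closed-loop T = G/(1+GH).
Numerator: G_num * H_den = 1.
Denominator: G_den * H_den + G_num * H_num = (s + 0.5) + (0.5) = s + 1.
T(s) = (1)/(s + 1)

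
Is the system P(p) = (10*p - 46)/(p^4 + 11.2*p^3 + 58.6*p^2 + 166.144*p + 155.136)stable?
Denominator: p^4 + 11.2*p^3 + 58.6*p^2 + 166.144*p + 155.136 = (p + 1.6)(p + 4.8)(p^2 + 4.8*p + 20.2). Poles: -1.6, -2.4 + 3.8j, -2.4 - 3.8j, -4.8. All Re(p)<0: Yes (stable)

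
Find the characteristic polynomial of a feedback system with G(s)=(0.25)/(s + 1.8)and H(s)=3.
Characteristic poly = G_den * H_den + G_num * H_num = (s + 1.8) + (0.75) = s + 2.55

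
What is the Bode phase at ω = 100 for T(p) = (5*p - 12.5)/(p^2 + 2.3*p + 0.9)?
Substitute p = j*100: T(j100) = 0.00239905 - 0.0499493j.
∠T(j100) = atan2(Im, Re) = atan2(-0.0499493, 0.00239905) = -87.25°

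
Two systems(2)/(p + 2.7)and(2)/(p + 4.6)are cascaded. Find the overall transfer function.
Series: H = H₁ · H₂ = (n₁·n₂)/(d₁·d₂).
Num: n₁·n₂ = 4. Den: d₁·d₂ = p^2 + 7.3*p + 12.42.
H(p) = (4)/(p^2 + 7.3*p + 12.42)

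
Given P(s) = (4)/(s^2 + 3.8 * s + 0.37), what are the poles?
Set denominator = 0: s^2 + 3.8*s + 0.37 = (s + 0.1)(s + 3.7) = 0 → Poles: -0.1, -3.7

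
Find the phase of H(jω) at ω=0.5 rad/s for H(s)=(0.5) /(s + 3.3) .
Substitute s = j*0.5: H(j0.5) = 0.148115 - 0.0224417j.
∠H(j0.5) = atan2(Im, Re) = atan2(-0.0224417, 0.148115) = -8.62°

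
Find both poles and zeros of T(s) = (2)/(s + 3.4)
Set denominator = 0: s + 3.4 = 0 → Poles: -3.4
Numerator is a nonzero constant (2) → Zeros: none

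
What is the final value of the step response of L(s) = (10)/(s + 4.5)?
FVT: lim_{t→∞} y(t) = lim_{s→0} s*Y(s) where Y(s) = L(s)/s.
= lim_{s→0} L(s) = L(0) = num(0)/den(0) = 10/4.5 = 2.222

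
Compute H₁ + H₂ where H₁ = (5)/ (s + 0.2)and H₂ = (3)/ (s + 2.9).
Parallel: H = H₁ + H₂ = (n₁·d₂ + n₂·d₁)/(d₁·d₂).
n₁·d₂ = 5*s + 14.5. n₂·d₁ = 3*s + 0.6. Sum = 8*s + 15.1. d₁·d₂ = s^2 + 3.1*s + 0.58.
H(s) = (8*s + 15.1)/(s^2 + 3.1*s + 0.58)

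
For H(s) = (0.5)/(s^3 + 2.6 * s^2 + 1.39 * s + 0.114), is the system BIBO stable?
Denominator: s^3 + 2.6*s^2 + 1.39*s + 0.114 = (s + 0.1)(s + 0.6)(s + 1.9). Poles: -0.1, -0.6, -1.9. All Re(p)<0: Yes (stable)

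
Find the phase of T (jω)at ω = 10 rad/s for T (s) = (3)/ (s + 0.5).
Substitute s = j*10: T(j10) = 0.0149626 - 0.299252j.
∠T(j10) = atan2(Im, Re) = atan2(-0.299252, 0.0149626) = -87.14°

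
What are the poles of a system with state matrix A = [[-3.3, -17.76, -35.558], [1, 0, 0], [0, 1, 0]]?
Eigenvalues solve det(λI - A) = 0.
Characteristic polynomial: λ^3 + 3.3*λ^2 + 17.76*λ + 35.558 = 0.
Factor: (λ + 2.3)(λ^2 + λ + 15.46) = 0.
Roots: -0.5 + 3.9j, -0.5 - 3.9j, -2.3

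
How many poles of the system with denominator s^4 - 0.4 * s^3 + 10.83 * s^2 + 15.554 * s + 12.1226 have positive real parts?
s^4 - 0.4*s^3 + 10.83*s^2 + 15.554*s + 12.1226 = (s^2 - 1.8*s + 12.37)(s^2 + 1.4*s + 0.98). Poles: -0.7 + 0.7j, -0.7 - 0.7j, 0.9 + 3.4j, 0.9 - 3.4j. RHP poles (Re>0): 2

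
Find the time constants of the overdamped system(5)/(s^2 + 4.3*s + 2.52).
Overdamped: real poles at -3.6, -0.7. τ = -1/pole → τ₁ = 0.2778, τ₂ = 1.429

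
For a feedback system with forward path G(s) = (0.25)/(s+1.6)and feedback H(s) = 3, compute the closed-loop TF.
Closed-loop T = G/(1+GH).
Numerator: G_num * H_den = 0.25.
Denominator: G_den * H_den + G_num * H_num = (s + 1.6) + (0.75) = s + 2.35.
T(s) = (0.25)/(s + 2.35)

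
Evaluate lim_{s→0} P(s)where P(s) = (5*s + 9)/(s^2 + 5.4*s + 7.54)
DC gain = P(0) = num(0)/den(0) = 9/7.54 = 1.194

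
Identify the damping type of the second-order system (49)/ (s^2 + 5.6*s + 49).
Standard form: ωn²/(s²+2ζωn·s+ωn²) gives ωn=7, ζ=0.4.
Underdamped (ζ = 0.4 < 1)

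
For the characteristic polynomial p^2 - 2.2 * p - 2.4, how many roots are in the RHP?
p^2 - 2.2*p - 2.4 = (p - 3)(p + 0.8). Poles: -0.8, 3. RHP poles (Re>0): 1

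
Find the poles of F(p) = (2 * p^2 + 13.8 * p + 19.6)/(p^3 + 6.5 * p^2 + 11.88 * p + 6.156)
Set denominator = 0: p^3 + 6.5*p^2 + 11.88*p + 6.156 = (p + 3.8)(p + 1.8)(p + 0.9) = 0 → Poles: -0.9, -1.8, -3.8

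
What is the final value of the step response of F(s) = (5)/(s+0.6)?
FVT: lim_{t→∞} y(t) = lim_{s→0} s*Y(s) where Y(s) = F(s)/s.
= lim_{s→0} F(s) = F(0) = num(0)/den(0) = 5/0.6 = 8.333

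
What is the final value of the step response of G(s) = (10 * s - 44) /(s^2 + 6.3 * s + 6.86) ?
FVT: lim_{t→∞} y(t) = lim_{s→0} s*Y(s) where Y(s) = G(s)/s.
= lim_{s→0} G(s) = G(0) = num(0)/den(0) = -44/6.86 = -6.414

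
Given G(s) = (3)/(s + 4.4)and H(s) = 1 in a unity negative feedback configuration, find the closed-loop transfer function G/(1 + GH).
Closed-loop T = G/(1+GH).
Numerator: G_num * H_den = 3.
Denominator: G_den * H_den + G_num * H_num = (s + 4.4) + (3) = s + 7.4.
T(s) = (3)/(s + 7.4)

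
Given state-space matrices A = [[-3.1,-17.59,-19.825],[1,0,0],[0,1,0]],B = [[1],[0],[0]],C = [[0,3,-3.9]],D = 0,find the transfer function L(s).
L(s) = C(sI - A)⁻¹B + D.
Characteristic polynomial det(sI - A) = s^3 + 3.1*s^2 + 17.59*s + 19.825.
Numerator from C·adj(sI-A)·B + D·det(sI-A) = 3*s - 3.9.
L(s) = (3*s - 3.9)/(s^3 + 3.1*s^2 + 17.59*s + 19.825)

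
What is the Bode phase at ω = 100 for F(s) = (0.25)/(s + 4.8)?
Substitute s = j*100: F(j100) = 0.000119724 - 0.00249425j.
∠F(j100) = atan2(Im, Re) = atan2(-0.00249425, 0.000119724) = -87.25°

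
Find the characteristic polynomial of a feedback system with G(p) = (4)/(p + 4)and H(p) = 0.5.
Characteristic poly = G_den * H_den + G_num * H_num = (p + 4) + (2) = p + 6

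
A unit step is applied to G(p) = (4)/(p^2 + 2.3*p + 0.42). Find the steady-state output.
FVT: lim_{t→∞} y(t) = lim_{p→0} p*Y(p) where Y(p) = G(p)/p.
= lim_{p→0} G(p) = G(0) = num(0)/den(0) = 4/0.42 = 9.524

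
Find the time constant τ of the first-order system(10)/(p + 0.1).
First-order system: τ = -1/pole. Pole = -0.1. τ = -1/(-0.1) = 10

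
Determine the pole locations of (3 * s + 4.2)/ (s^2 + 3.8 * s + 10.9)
Set denominator = 0: s^2 + 3.8*s + 10.9 = 0 → Poles: -1.9 + 2.7j, -1.9 - 2.7j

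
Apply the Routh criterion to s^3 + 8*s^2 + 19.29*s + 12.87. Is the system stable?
Routh array:
s^3: [1, 19.29]; s^2: [8, 12.87]; s^1: [17.68125]; s^0: [12.87]
First column: [1, 8, 17.68125, 12.87]. Sign changes = 0.
Yes, stable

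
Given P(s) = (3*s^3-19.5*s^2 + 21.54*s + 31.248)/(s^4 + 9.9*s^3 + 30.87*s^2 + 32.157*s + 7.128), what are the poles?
Set denominator = 0: s^4 + 9.9*s^3 + 30.87*s^2 + 32.157*s + 7.128 = (s + 3.3)(s + 1.5)(s + 4.8)(s + 0.3) = 0 → Poles: -0.3, -1.5, -3.3, -4.8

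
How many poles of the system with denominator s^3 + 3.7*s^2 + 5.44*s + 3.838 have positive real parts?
s^3 + 3.7*s^2 + 5.44*s + 3.838 = (s + 1.9)(s^2 + 1.8*s + 2.02). Poles: -0.9 + 1.1j, -0.9 - 1.1j, -1.9. RHP poles (Re>0): 0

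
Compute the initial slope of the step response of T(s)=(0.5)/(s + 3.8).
IVT: y'(0⁺) = lim_{s→∞} s²·Y(s) = lim_{s→∞} s·T(s).
deg(num) = 0, deg(den) = 1, relative degree = 1, so s·T(s) → (leading num)/(leading den) = 0.5/1 = 0.5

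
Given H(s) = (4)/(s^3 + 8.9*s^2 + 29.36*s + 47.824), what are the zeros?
Numerator is a nonzero constant (4) → Zeros: none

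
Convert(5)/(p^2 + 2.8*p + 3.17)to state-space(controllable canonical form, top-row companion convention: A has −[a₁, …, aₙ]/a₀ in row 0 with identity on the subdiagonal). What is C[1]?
Reachable canonical form: C = numerator coefficients (right-aligned, zero-padded to length n).
num = 5, C = [[0, 5]].
C[1] = 5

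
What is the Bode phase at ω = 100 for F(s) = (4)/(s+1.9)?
Substitute s = j*100: F(j100) = 0.000759726 - 0.0399856j.
∠F(j100) = atan2(Im, Re) = atan2(-0.0399856, 0.000759726) = -88.91°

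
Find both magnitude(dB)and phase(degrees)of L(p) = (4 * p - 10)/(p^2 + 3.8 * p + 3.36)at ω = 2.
Substitute p = j*2: L(j2) = 1.15524 + 1.21851j.
|L| = 20*log₁₀(sqrt(Re²+Im²)) = 4.50 dB.
∠L = atan2(Im, Re) = 46.53°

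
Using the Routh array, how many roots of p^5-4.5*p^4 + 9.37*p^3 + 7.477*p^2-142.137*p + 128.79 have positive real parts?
Routh array:
p^5: [1, 9.37, -142.137]; p^4: [-4.5, 7.477, 128.79]; p^3: [11.0316, -113.517]; p^2: [-38.8289, 128.79]; p^1: [-76.9269]; p^0: [128.79]
First column: [1, -4.5, 11.0316, -38.8289, -76.9269, 128.79]. Sign changes = RHP roots = 4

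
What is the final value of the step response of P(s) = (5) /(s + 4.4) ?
FVT: lim_{t→∞} y(t) = lim_{s→0} s*Y(s) where Y(s) = P(s)/s.
= lim_{s→0} P(s) = P(0) = num(0)/den(0) = 5/4.4 = 1.136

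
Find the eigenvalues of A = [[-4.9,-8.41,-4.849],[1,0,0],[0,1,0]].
Eigenvalues solve det(λI - A) = 0.
Characteristic polynomial: λ^3 + 4.9*λ^2 + 8.41*λ + 4.849 = 0.
Factor: (λ + 1.3)(λ^2 + 3.6*λ + 3.73) = 0.
Roots: -1.3, -1.8 + 0.7j, -1.8 - 0.7j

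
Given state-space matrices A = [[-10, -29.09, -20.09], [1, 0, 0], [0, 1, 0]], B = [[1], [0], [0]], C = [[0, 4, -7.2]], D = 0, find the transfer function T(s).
T(s) = C(sI - A)⁻¹B + D.
Characteristic polynomial det(sI - A) = s^3 + 10*s^2 + 29.09*s + 20.09.
Numerator from C·adj(sI-A)·B + D·det(sI-A) = 4*s - 7.2.
T(s) = (4*s - 7.2)/(s^3 + 10*s^2 + 29.09*s + 20.09)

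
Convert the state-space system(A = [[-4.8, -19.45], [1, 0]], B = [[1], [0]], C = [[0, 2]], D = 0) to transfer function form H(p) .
H(p) = C(pI - A)⁻¹B + D.
Characteristic polynomial det(pI - A) = p^2 + 4.8*p + 19.45.
Numerator from C·adj(pI-A)·B + D·det(pI-A) = 2.
H(p) = (2)/(p^2 + 4.8*p + 19.45)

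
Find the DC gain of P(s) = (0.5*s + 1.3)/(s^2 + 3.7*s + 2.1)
DC gain = P(0) = num(0)/den(0) = 1.3/2.1 = 0.619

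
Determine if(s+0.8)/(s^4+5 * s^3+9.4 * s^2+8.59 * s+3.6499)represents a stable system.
Denominator: s^4 + 5*s^3 + 9.4*s^2 + 8.59*s + 3.6499 = (s + 1.7)(s + 1.9)(s^2 + 1.4*s + 1.13). Poles: -0.7 + 0.8j, -0.7 - 0.8j, -1.7, -1.9. All Re(p)<0: Yes (stable)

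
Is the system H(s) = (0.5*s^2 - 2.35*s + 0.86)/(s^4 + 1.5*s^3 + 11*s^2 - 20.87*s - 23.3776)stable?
Denominator: s^4 + 1.5*s^3 + 11*s^2 - 20.87*s - 23.3776 = (s - 1.9)(s + 0.8)(s^2 + 2.6*s + 15.38). Poles: -0.8, -1.3 + 3.7j, -1.3 - 3.7j, 1.9. All Re(p)<0: No (unstable)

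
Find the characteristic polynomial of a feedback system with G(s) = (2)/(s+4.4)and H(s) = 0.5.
Characteristic poly = G_den * H_den + G_num * H_num = (s + 4.4) + (1) = s + 5.4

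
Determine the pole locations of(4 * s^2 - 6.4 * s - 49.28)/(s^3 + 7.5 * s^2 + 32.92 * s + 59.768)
Set denominator = 0: s^3 + 7.5*s^2 + 32.92*s + 59.768 = (s + 3.1)(s^2 + 4.4*s + 19.28) = 0 → Poles: -2.2 + 3.8j, -2.2 - 3.8j, -3.1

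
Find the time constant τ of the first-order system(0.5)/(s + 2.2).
First-order system: τ = -1/pole. Pole = -2.2. τ = -1/(-2.2) = 0.4545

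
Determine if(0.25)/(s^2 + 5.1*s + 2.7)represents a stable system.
Denominator: s^2 + 5.1*s + 2.7 = (s + 0.6)(s + 4.5). Poles: -0.6, -4.5. All Re(p)<0: Yes (stable)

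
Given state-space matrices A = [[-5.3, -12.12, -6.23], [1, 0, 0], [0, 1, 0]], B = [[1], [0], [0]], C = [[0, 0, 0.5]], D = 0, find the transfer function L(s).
L(s) = C(sI - A)⁻¹B + D.
Characteristic polynomial det(sI - A) = s^3 + 5.3*s^2 + 12.12*s + 6.23.
Numerator from C·adj(sI-A)·B + D·det(sI-A) = 0.5.
L(s) = (0.5)/(s^3 + 5.3*s^2 + 12.12*s + 6.23)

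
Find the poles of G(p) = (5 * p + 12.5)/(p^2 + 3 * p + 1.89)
Set denominator = 0: p^2 + 3*p + 1.89 = (p + 0.9)(p + 2.1) = 0 → Poles: -0.9, -2.1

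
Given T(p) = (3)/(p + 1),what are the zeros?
Numerator is a nonzero constant (3) → Zeros: none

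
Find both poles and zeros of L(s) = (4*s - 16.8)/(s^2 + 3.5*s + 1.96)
Set denominator = 0: s^2 + 3.5*s + 1.96 = (s + 2.8)(s + 0.7) = 0 → Poles: -0.7, -2.8
Set numerator = 0: 4*s - 16.8 = 0 → Zeros: 4.2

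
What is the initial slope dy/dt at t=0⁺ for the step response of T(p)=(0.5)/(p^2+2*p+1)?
IVT: y'(0⁺) = lim_{p→∞} p²·Y(p) = lim_{p→∞} p·T(p).
deg(num) = 0, deg(den) = 2, relative degree = 2 ≥ 2, so p·T(p) → 0. Initial slope = 0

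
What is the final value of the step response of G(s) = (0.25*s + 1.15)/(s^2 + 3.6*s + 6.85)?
FVT: lim_{t→∞} y(t) = lim_{s→0} s*Y(s) where Y(s) = G(s)/s.
= lim_{s→0} G(s) = G(0) = num(0)/den(0) = 1.15/6.85 = 0.1679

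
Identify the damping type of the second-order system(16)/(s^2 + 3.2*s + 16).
Standard form: ωn²/(s²+2ζωn·s+ωn²) gives ωn=4, ζ=0.4.
Underdamped (ζ = 0.4 < 1)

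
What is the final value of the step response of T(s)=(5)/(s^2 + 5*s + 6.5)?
FVT: lim_{t→∞} y(t) = lim_{s→0} s*Y(s) where Y(s) = T(s)/s.
= lim_{s→0} T(s) = T(0) = num(0)/den(0) = 5/6.5 = 0.7692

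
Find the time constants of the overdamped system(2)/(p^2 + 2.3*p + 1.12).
Overdamped: real poles at -1.6, -0.7. τ = -1/pole → τ₁ = 0.625, τ₂ = 1.429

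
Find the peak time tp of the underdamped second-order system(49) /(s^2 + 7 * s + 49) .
Standard form: ωn²/(s²+2ζωn·s+ωn²) → ωn = 7, ζ = 0.5.
ωd = ωn·√(1-ζ²) = 7·√(1-0.5²) = 6.062.
tp = π/ωd = π/6.062 = 0.5182 s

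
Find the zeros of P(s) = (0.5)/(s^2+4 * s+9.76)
Numerator is a nonzero constant (0.5) → Zeros: none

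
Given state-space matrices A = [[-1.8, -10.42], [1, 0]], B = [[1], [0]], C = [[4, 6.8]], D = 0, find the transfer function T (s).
T(s) = C(sI - A)⁻¹B + D.
Characteristic polynomial det(sI - A) = s^2 + 1.8*s + 10.42.
Numerator from C·adj(sI-A)·B + D·det(sI-A) = 4*s + 6.8.
T(s) = (4*s + 6.8)/(s^2 + 1.8*s + 10.42)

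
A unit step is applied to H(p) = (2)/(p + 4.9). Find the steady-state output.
FVT: lim_{t→∞} y(t) = lim_{p→0} p*Y(p) where Y(p) = H(p)/p.
= lim_{p→0} H(p) = H(0) = num(0)/den(0) = 2/4.9 = 0.4082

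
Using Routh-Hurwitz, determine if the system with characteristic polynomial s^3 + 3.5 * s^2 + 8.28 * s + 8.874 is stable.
Routh array:
s^3: [1, 8.28]; s^2: [3.5, 8.874]; s^1: [5.74457]; s^0: [8.874]
First column: [1, 3.5, 5.74457, 8.874]. Sign changes = 0.
Yes, stable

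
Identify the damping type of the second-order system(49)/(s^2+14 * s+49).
Standard form: ωn²/(s²+2ζωn·s+ωn²) gives ωn=7, ζ=1.
Critically damped (ζ = 1)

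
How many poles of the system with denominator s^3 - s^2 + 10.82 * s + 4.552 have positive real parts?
s^3 - s^2 + 10.82*s + 4.552 = (s + 0.4)(s^2 - 1.4*s + 11.38). Poles: -0.4, 0.7 + 3.3j, 0.7 - 3.3j. RHP poles (Re>0): 2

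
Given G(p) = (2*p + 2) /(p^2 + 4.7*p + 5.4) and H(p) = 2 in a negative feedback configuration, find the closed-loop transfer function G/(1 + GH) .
Closed-loop T = G/(1+GH).
Numerator: G_num * H_den = 2*p + 2.
Denominator: G_den * H_den + G_num * H_num = (p^2 + 4.7*p + 5.4) + (4*p + 4) = p^2 + 8.7*p + 9.4.
T(p) = (2*p + 2)/(p^2 + 8.7*p + 9.4)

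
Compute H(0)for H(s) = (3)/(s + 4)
DC gain = H(0) = num(0)/den(0) = 3/4 = 0.75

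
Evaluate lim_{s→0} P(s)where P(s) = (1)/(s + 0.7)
DC gain = P(0) = num(0)/den(0) = 1/0.7 = 1.429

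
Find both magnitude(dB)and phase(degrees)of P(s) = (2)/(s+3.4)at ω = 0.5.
Substitute s = j*0.5: P(j0.5) = 0.575783 - 0.084674j.
|P| = 20*log₁₀(sqrt(Re²+Im²)) = -4.70 dB.
∠P = atan2(Im, Re) = -8.37°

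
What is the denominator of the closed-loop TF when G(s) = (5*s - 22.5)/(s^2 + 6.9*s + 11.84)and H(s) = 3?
Characteristic poly = G_den * H_den + G_num * H_num = (s^2 + 6.9*s + 11.84) + (15*s - 67.5) = s^2 + 21.9*s - 55.66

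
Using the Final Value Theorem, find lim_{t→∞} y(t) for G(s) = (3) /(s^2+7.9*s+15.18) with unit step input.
FVT: lim_{t→∞} y(t) = lim_{s→0} s*Y(s) where Y(s) = G(s)/s.
= lim_{s→0} G(s) = G(0) = num(0)/den(0) = 3/15.18 = 0.1976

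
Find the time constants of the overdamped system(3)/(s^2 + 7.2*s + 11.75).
Overdamped: real poles at -4.7, -2.5. τ = -1/pole → τ₁ = 0.2128, τ₂ = 0.4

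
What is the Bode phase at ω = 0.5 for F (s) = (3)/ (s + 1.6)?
Substitute s = j*0.5: F(j0.5) = 1.70819 - 0.533808j.
∠F(j0.5) = atan2(Im, Re) = atan2(-0.533808, 1.70819) = -17.35°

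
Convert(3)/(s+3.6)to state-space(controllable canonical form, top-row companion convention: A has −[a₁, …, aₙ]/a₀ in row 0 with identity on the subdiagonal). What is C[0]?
Reachable canonical form: C = numerator coefficients (right-aligned, zero-padded to length n).
num = 3, C = [[3]].
C[0] = 3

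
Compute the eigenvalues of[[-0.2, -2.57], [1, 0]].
Eigenvalues solve det(λI - A) = 0.
Characteristic polynomial: λ^2 + 0.2*λ + 2.57 = 0.
Roots: -0.1 + 1.6j, -0.1 - 1.6j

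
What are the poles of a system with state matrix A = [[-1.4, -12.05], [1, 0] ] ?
Eigenvalues solve det(λI - A) = 0.
Characteristic polynomial: λ^2 + 1.4*λ + 12.05 = 0.
Roots: -0.7 + 3.4j, -0.7 - 3.4j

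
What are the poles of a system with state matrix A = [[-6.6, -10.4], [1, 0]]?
Eigenvalues solve det(λI - A) = 0.
Characteristic polynomial: λ^2 + 6.6*λ + 10.4 = 0.
Factor: (λ + 4)(λ + 2.6) = 0.
Roots: -2.6, -4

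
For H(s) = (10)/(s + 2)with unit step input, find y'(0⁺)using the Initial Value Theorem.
IVT: y'(0⁺) = lim_{s→∞} s²·Y(s) = lim_{s→∞} s·H(s).
deg(num) = 0, deg(den) = 1, relative degree = 1, so s·H(s) → (leading num)/(leading den) = 10/1 = 10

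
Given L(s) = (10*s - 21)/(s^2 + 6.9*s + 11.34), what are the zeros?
Set numerator = 0: 10*s - 21 = 0 → Zeros: 2.1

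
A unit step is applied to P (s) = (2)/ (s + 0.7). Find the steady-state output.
FVT: lim_{t→∞} y(t) = lim_{s→0} s*Y(s) where Y(s) = P(s)/s.
= lim_{s→0} P(s) = P(0) = num(0)/den(0) = 2/0.7 = 2.857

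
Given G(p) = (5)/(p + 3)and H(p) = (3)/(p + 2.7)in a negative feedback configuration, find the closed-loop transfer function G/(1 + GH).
Closed-loop T = G/(1+GH).
Numerator: G_num * H_den = 5*p + 13.5.
Denominator: G_den * H_den + G_num * H_num = (p^2 + 5.7*p + 8.1) + (15) = p^2 + 5.7*p + 23.1.
T(p) = (5*p + 13.5)/(p^2 + 5.7*p + 23.1)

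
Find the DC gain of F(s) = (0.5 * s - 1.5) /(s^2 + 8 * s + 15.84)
DC gain = F(0) = num(0)/den(0) = -1.5/15.84 = -0.0947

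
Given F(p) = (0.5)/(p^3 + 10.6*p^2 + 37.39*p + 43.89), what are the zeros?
Numerator is a nonzero constant (0.5) → Zeros: none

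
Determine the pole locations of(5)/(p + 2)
Set denominator = 0: p + 2 = 0 → Poles: -2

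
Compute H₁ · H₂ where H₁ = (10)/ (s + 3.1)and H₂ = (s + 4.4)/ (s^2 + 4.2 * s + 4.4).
Series: H = H₁ · H₂ = (n₁·n₂)/(d₁·d₂).
Num: n₁·n₂ = 10*s + 44. Den: d₁·d₂ = s^3 + 7.3*s^2 + 17.42*s + 13.64.
H(s) = (10*s + 44)/(s^3 + 7.3*s^2 + 17.42*s + 13.64)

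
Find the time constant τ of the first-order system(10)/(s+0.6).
First-order system: τ = -1/pole. Pole = -0.6. τ = -1/(-0.6) = 1.667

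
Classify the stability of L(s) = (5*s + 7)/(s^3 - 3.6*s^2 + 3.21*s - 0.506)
Denominator: s^3 - 3.6*s^2 + 3.21*s - 0.506 = (s - 2.3)(s - 1.1)(s - 0.2). Poles: 0.2, 1.1, 2.3. Unstable (3 pole(s) in RHP)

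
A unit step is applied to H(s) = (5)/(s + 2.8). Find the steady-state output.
FVT: lim_{t→∞} y(t) = lim_{s→0} s*Y(s) where Y(s) = H(s)/s.
= lim_{s→0} H(s) = H(0) = num(0)/den(0) = 5/2.8 = 1.786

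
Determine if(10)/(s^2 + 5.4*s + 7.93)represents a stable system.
Denominator: s^2 + 5.4*s + 7.93. Poles: -2.7 + 0.8j, -2.7 - 0.8j. All Re(p)<0: Yes (stable)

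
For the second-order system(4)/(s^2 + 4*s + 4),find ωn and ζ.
Standard form: ωn²/(s²+2ζωn·s+ωn²).
const=4=ωn² → ωn=2, s coeff=4=2ζωn → ζ=1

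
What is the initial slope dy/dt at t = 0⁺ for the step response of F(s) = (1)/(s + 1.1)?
IVT: y'(0⁺) = lim_{s→∞} s²·Y(s) = lim_{s→∞} s·F(s).
deg(num) = 0, deg(den) = 1, relative degree = 1, so s·F(s) → (leading num)/(leading den) = 1/1 = 1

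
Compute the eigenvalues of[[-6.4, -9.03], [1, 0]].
Eigenvalues solve det(λI - A) = 0.
Characteristic polynomial: λ^2 + 6.4*λ + 9.03 = 0.
Factor: (λ + 4.3)(λ + 2.1) = 0.
Roots: -2.1, -4.3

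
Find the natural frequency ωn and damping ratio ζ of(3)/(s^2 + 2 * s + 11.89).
Underdamped: complex pole -1 + 3.3j. ωn = |pole| = 3.448, ζ = -Re(pole)/ωn = 0.29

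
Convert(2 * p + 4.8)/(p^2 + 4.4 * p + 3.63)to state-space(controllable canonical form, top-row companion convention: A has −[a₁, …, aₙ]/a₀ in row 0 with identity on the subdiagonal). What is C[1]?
Reachable canonical form: C = numerator coefficients (right-aligned, zero-padded to length n).
num = 2*p + 4.8, C = [[2, 4.8]].
C[1] = 4.8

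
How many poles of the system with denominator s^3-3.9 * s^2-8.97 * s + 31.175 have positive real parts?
s^3 - 3.9*s^2 - 8.97*s + 31.175 = (s - 2.5)(s + 2.9)(s - 4.3). Poles: -2.9, 2.5, 4.3. RHP poles (Re>0): 2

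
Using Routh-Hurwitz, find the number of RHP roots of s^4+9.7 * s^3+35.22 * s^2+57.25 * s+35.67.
Routh array:
s^4: [1, 35.22, 35.67]; s^3: [9.7, 57.25]; s^2: [29.3179, 35.67]; s^1: [45.4484]; s^0: [35.67]
First column: [1, 9.7, 29.3179, 45.4484, 35.67]. Sign changes = RHP roots = 0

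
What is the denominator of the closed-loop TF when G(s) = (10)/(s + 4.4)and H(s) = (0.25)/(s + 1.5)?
Characteristic poly = G_den * H_den + G_num * H_num = (s^2 + 5.9*s + 6.6) + (2.5) = s^2 + 5.9*s + 9.1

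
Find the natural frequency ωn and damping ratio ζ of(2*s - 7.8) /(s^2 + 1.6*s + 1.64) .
Underdamped: complex pole -0.8 + 1j. ωn = |pole| = 1.281, ζ = -Re(pole)/ωn = 0.6247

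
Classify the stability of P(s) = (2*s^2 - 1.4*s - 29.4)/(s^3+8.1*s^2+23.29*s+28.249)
Denominator: s^3 + 8.1*s^2 + 23.29*s + 28.249 = (s + 4.1)(s^2 + 4*s + 6.89). Poles: -2 + 1.7j, -2 - 1.7j, -4.1. Stable (all poles in LHP)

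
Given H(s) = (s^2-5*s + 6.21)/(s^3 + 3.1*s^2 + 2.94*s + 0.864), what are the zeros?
Set numerator = 0: s^2 - 5*s + 6.21 = (s - 2.3)(s - 2.7) = 0 → Zeros: 2.3, 2.7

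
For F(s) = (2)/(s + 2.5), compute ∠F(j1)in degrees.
Substitute s = j*1: F(j1) = 0.689655 - 0.275862j.
∠F(j1) = atan2(Im, Re) = atan2(-0.275862, 0.689655) = -21.80°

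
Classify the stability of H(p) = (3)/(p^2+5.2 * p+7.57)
Denominator: p^2 + 5.2*p + 7.57. Poles: -2.6 + 0.9j, -2.6 - 0.9j. Stable (all poles in LHP)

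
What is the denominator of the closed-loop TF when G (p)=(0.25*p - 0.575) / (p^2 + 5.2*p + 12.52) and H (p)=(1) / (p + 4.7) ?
Characteristic poly = G_den * H_den + G_num * H_num = (p^3 + 9.9*p^2 + 36.96*p + 58.844) + (0.25*p - 0.575) = p^3 + 9.9*p^2 + 37.21*p + 58.269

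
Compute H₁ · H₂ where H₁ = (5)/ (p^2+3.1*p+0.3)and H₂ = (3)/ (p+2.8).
Series: H = H₁ · H₂ = (n₁·n₂)/(d₁·d₂).
Num: n₁·n₂ = 15. Den: d₁·d₂ = p^3 + 5.9*p^2 + 8.98*p + 0.84.
H(p) = (15)/(p^3 + 5.9*p^2 + 8.98*p + 0.84)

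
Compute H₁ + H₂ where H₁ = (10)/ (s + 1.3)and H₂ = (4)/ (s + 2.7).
Parallel: H = H₁ + H₂ = (n₁·d₂ + n₂·d₁)/(d₁·d₂).
n₁·d₂ = 10*s + 27. n₂·d₁ = 4*s + 5.2. Sum = 14*s + 32.2. d₁·d₂ = s^2 + 4*s + 3.51.
H(s) = (14*s + 32.2)/(s^2 + 4*s + 3.51)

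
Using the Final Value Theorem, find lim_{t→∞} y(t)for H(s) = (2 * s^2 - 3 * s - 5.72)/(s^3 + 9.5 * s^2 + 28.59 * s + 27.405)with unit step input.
FVT: lim_{t→∞} y(t) = lim_{s→0} s*Y(s) where Y(s) = H(s)/s.
= lim_{s→0} H(s) = H(0) = num(0)/den(0) = -5.72/27.405 = -0.2087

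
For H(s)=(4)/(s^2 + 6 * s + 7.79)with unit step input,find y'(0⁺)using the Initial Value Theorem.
IVT: y'(0⁺) = lim_{s→∞} s²·Y(s) = lim_{s→∞} s·H(s).
deg(num) = 0, deg(den) = 2, relative degree = 2 ≥ 2, so s·H(s) → 0. Initial slope = 0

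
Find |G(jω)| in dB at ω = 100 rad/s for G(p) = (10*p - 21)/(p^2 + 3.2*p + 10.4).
Substitute p = j*100: G(j100) = 0.00530341 - 0.0999342j.
|G(j100)| = sqrt(Re² + Im²) = 0.1001.
20*log₁₀(0.1001) = -19.99 dB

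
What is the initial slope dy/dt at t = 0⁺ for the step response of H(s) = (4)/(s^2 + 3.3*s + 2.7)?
IVT: y'(0⁺) = lim_{s→∞} s²·Y(s) = lim_{s→∞} s·H(s).
deg(num) = 0, deg(den) = 2, relative degree = 2 ≥ 2, so s·H(s) → 0. Initial slope = 0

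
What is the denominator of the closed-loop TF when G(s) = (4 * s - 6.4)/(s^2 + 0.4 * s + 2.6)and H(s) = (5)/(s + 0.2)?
Characteristic poly = G_den * H_den + G_num * H_num = (s^3 + 0.6*s^2 + 2.68*s + 0.52) + (20*s - 32) = s^3 + 0.6*s^2 + 22.68*s - 31.48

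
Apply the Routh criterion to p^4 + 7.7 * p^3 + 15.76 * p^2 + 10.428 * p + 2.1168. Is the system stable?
Routh array:
p^4: [1, 15.76, 2.1168]; p^3: [7.7, 10.428]; p^2: [14.4057, 2.1168]; p^1: [9.29655]; p^0: [2.1168]
First column: [1, 7.7, 14.4057, 9.29655, 2.1168]. Sign changes = 0.
Yes, stable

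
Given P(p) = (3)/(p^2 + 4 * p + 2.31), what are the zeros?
Numerator is a nonzero constant (3) → Zeros: none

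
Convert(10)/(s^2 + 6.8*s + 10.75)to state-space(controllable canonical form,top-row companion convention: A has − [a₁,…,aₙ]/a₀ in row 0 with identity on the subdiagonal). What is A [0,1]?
Reachable canonical form for den = s^2 + 6.8*s + 10.75: top row of A = -[a₁,a₂,...,aₙ]/a₀, ones on the subdiagonal, zeros elsewhere.
A = [[-6.8, -10.75], [1, 0]].
A[0,1] = -10.75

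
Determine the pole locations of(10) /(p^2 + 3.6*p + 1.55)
Set denominator = 0: p^2 + 3.6*p + 1.55 = (p + 3.1)(p + 0.5) = 0 → Poles: -0.5, -3.1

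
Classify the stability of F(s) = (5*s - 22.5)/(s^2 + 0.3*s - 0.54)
Denominator: s^2 + 0.3*s - 0.54 = (s - 0.6)(s + 0.9). Poles: -0.9, 0.6. Unstable (1 pole(s) in RHP)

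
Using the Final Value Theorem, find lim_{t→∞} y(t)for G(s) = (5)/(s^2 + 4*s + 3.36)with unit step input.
FVT: lim_{t→∞} y(t) = lim_{s→0} s*Y(s) where Y(s) = G(s)/s.
= lim_{s→0} G(s) = G(0) = num(0)/den(0) = 5/3.36 = 1.488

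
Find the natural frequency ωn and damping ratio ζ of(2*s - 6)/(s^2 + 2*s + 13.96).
Underdamped: complex pole -1 + 3.6j. ωn = |pole| = 3.736, ζ = -Re(pole)/ωn = 0.2676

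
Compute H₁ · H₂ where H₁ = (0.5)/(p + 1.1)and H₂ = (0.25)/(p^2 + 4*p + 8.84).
Series: H = H₁ · H₂ = (n₁·n₂)/(d₁·d₂).
Num: n₁·n₂ = 0.125. Den: d₁·d₂ = p^3 + 5.1*p^2 + 13.24*p + 9.724.
H(p) = (0.125)/(p^3 + 5.1*p^2 + 13.24*p + 9.724)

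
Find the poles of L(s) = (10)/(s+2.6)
Set denominator = 0: s + 2.6 = 0 → Poles: -2.6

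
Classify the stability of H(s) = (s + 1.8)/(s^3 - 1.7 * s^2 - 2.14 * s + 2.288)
Denominator: s^3 - 1.7*s^2 - 2.14*s + 2.288 = (s - 2.2)(s + 1.3)(s - 0.8). Poles: -1.3, 0.8, 2.2. Unstable (2 pole(s) in RHP)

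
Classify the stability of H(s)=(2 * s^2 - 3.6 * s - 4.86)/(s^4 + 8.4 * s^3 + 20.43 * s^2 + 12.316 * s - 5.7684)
Denominator: s^4 + 8.4*s^3 + 20.43*s^2 + 12.316*s - 5.7684 = (s - 0.3)(s + 4.6)(s + 2.2)(s + 1.9). Poles: -1.9, -2.2, -4.6, 0.3. Unstable (1 pole(s) in RHP)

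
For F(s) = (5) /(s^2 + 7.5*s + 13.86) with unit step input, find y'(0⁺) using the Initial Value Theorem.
IVT: y'(0⁺) = lim_{s→∞} s²·Y(s) = lim_{s→∞} s·F(s).
deg(num) = 0, deg(den) = 2, relative degree = 2 ≥ 2, so s·F(s) → 0. Initial slope = 0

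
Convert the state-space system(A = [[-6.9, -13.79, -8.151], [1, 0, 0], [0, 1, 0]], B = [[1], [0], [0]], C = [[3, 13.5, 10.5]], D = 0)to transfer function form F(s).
F(s) = C(sI - A)⁻¹B + D.
Characteristic polynomial det(sI - A) = s^3 + 6.9*s^2 + 13.79*s + 8.151.
Numerator from C·adj(sI-A)·B + D·det(sI-A) = 3*s^2 + 13.5*s + 10.5.
F(s) = (3*s^2 + 13.5*s + 10.5)/(s^3 + 6.9*s^2 + 13.79*s + 8.151)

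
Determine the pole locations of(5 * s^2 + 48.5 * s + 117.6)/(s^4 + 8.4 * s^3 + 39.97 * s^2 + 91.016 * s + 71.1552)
Set denominator = 0: s^4 + 8.4*s^3 + 39.97*s^2 + 91.016*s + 71.1552 = (s + 1.6)(s + 2.4)(s^2 + 4.4*s + 18.53) = 0 → Poles: -1.6, -2.2 + 3.7j, -2.2 - 3.7j, -2.4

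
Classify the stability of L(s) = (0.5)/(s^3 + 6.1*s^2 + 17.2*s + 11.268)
Denominator: s^3 + 6.1*s^2 + 17.2*s + 11.268 = (s + 0.9)(s^2 + 5.2*s + 12.52). Poles: -0.9, -2.6 + 2.4j, -2.6 - 2.4j. Stable (all poles in LHP)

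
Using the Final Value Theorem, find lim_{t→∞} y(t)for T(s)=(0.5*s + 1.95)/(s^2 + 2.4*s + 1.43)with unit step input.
FVT: lim_{t→∞} y(t) = lim_{s→0} s*Y(s) where Y(s) = T(s)/s.
= lim_{s→0} T(s) = T(0) = num(0)/den(0) = 1.95/1.43 = 1.364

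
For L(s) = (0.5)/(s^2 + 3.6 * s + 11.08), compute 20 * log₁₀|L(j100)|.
Substitute s = j*100: L(j100) = -4.99905e-05 - 1.80166e-06j.
|L(j100)| = sqrt(Re² + Im²) = 5.002e-05.
20*log₁₀(5.002e-05) = -86.02 dB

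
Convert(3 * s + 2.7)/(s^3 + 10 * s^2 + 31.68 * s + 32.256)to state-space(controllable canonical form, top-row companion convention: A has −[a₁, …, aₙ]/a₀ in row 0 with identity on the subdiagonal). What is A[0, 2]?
Reachable canonical form for den = s^3 + 10*s^2 + 31.68*s + 32.256: top row of A = -[a₁,a₂,...,aₙ]/a₀, ones on the subdiagonal, zeros elsewhere.
A = [[-10, -31.68, -32.256], [1, 0, 0], [0, 1, 0]].
A[0,2] = -32.256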